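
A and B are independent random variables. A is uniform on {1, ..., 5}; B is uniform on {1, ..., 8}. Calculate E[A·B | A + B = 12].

67/2

Outcomes with A + B = 12: (4,8), (5,7), each with probability 1/40.
E[A·B | A + B = 12] = (32 + 35) / 2 = 67/2.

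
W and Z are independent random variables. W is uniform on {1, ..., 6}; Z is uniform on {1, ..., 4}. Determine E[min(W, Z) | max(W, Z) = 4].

16/7

Outcomes with max(W, Z) = 4: (1,4), (2,4), (3,4), (4,1), (4,2), (4,3), (4,4), each with probability 1/24.
E[min(W, Z) | max(W, Z) = 4] = (1 + 2 + 3 + 1 + 2 + 3 + 4) / 7 = 16/7.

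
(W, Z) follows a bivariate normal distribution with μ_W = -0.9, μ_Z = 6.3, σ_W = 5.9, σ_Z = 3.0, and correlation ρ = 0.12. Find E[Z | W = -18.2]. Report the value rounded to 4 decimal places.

5.2444

E[Z | W=x] = μ_Z + ρ(σ_Z/σ_W)(x − μ_W) for jointly normal variables.
E[Z | W=-18.2] = 6.3 + (0.12)·(3.0/5.9)·(-18.2 − (-0.9)) = 6.3 + (0.061017)·(-17.3) = 5.2444.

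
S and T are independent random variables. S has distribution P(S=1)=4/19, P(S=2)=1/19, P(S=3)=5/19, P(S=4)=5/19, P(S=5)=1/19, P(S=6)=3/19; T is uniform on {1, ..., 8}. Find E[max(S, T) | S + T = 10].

32/5

P(S + T = 10) = 15/152.
Summing max(S,T)·P(x,y) over outcomes with S + T = 10 gives 12/19.
E[max(S, T) | S + T = 10] = (12/19) / (15/152) = 32/5.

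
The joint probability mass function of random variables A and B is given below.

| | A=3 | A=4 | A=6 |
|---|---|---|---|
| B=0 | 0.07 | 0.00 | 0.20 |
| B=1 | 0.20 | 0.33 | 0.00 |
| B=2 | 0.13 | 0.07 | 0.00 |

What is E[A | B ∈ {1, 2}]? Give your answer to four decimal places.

P(B ∈ {1, 2}) = 0.73.
Summing A·P(A=x,B=y) over the conditioning event gives 2.59.
E[A | B ∈ {1, 2}] = (2.59) / (0.73) = 3.5479.

3.5479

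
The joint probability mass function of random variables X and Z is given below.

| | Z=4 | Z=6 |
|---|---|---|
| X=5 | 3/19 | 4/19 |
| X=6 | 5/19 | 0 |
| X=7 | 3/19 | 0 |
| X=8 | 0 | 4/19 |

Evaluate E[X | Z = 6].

13/2

P(Z = 6) = 8/19.
Σ X·P over the event = 5·(4/19) + 8·(4/19) = 52/19.
E[X | Z = 6] = (52/19) / (8/19) = 13/2.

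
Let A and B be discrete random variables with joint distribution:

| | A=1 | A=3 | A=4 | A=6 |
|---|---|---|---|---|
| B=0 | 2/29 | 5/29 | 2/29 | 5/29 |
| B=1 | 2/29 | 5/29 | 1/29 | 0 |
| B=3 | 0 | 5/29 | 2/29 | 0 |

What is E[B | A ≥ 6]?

P(A ≥ 6) = 5/29.
Σ B·P over the event = 0·(5/29) = 0.
E[B | A ≥ 6] = (0) / (5/29) = 0.

0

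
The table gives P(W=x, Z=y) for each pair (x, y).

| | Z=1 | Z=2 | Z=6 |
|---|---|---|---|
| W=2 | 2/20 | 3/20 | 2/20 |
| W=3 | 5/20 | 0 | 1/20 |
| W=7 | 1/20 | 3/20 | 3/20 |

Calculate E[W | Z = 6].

P(Z = 6) = 3/10.
Σ W·P over the event = 2·(2/20) + 3·(1/20) + 7·(3/20) = 7/5.
E[W | Z = 6] = (7/5) / (3/10) = 14/3.

14/3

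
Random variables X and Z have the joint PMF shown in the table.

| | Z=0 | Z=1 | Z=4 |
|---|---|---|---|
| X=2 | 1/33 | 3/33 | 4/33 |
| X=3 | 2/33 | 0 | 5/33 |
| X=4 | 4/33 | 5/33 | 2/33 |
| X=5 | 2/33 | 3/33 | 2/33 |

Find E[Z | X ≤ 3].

P(X ≤ 3) = 5/11.
Summing Z·P(X=x,Z=y) over the conditioning event gives 13/11.
E[Z | X ≤ 3] = (13/11) / (5/11) = 13/5.

13/5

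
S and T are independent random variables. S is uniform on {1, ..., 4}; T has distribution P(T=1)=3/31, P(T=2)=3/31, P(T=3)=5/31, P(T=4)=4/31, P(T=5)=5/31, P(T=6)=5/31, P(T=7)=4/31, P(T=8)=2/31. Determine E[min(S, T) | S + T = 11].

P(S + T = 11) = 3/62.
Summing min(S,T)·P(x,y) over outcomes with S + T = 11 gives 11/62.
E[min(S, T) | S + T = 11] = (11/62) / (3/62) = 11/3.

11/3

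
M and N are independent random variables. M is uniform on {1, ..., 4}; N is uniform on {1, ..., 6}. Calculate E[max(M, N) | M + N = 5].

7/2

Outcomes with M + N = 5: (1,4), (2,3), (3,2), (4,1), each with probability 1/24.
E[max(M, N) | M + N = 5] = (4 + 3 + 3 + 4) / 4 = 7/2.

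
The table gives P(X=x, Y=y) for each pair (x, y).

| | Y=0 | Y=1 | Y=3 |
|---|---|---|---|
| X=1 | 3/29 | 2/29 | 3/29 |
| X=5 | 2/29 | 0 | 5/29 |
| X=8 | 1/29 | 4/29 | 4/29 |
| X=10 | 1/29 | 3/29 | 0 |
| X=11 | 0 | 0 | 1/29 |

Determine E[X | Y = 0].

P(Y = 0) = 7/29.
Σ X·P over the event = 1·(3/29) + 5·(2/29) + 8·(1/29) + 10·(1/29) = 31/29.
E[X | Y = 0] = (31/29) / (7/29) = 31/7.

31/7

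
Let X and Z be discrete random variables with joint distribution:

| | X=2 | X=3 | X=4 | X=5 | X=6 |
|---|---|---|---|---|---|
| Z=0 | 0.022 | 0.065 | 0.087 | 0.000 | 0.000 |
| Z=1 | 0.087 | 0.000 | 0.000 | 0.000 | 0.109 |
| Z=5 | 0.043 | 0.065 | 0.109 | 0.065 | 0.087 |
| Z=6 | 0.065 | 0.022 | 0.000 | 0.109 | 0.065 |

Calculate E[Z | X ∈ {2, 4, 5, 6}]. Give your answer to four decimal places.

P(X ∈ {2, 4, 5, 6}) = 0.848.
Summing Z·P(X=x,Z=y) over the conditioning event gives 3.150.
E[Z | X ∈ {2, 4, 5, 6}] = (3.150) / (0.848) = 3.7146.

3.7146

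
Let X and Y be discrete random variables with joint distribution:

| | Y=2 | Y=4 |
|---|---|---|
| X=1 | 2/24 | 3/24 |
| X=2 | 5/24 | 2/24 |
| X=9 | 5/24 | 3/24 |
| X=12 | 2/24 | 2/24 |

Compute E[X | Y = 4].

P(Y = 4) = 5/12.
Σ X·P over the event = 1·(3/24) + 2·(2/24) + 9·(3/24) + 12·(2/24) = 29/12.
E[X | Y = 4] = (29/12) / (5/12) = 29/5.

29/5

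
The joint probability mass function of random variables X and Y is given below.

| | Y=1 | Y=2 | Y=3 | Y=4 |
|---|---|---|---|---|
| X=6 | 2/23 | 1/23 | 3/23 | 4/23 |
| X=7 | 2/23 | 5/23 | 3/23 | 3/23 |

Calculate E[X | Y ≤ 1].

P(Y ≤ 1) = 4/23.
Σ X·P over the event = 6·(2/23) + 7·(2/23) = 26/23.
E[X | Y ≤ 1] = (26/23) / (4/23) = 13/2.

13/2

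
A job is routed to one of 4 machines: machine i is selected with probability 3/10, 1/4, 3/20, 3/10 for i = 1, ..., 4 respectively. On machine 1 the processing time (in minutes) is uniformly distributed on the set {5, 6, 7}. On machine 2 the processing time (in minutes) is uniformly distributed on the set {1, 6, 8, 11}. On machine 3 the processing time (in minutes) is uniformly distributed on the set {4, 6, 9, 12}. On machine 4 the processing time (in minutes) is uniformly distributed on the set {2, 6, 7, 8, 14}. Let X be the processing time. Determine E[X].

2723/400

E[X | machine 1] = (5+6+7)/3 = 6.
E[X | machine 2] = (1+6+8+11)/4 = 13/2.
E[X | machine 3] = (4+6+9+12)/4 = 31/4.
E[X | machine 4] = (2+6+7+8+14)/5 = 37/5.
By the law of total expectation,
E[X] = (3/10)·(6) + (1/4)·(13/2) + (3/20)·(31/4) + (3/10)·(37/5) = 2723/400.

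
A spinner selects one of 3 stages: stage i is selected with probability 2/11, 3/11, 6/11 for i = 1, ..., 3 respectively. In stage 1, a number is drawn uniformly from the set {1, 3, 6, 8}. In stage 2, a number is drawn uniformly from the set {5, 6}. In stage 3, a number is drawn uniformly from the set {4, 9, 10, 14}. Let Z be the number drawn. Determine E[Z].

81/11

E[Z | stage 1] = (1+3+6+8)/4 = 9/2.
E[Z | stage 2] = (5+6)/2 = 11/2.
E[Z | stage 3] = (4+9+10+14)/4 = 37/4.
E[Z] = (2/11)·(9/2) + (3/11)·(11/2) + (6/11)·(37/4) = 81/11.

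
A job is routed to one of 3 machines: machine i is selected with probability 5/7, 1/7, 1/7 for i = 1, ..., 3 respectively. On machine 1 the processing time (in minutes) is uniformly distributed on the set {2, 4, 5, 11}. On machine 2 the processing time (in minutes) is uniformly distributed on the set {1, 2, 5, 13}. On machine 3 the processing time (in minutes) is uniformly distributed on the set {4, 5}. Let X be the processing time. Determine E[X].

149/28

E[X | machine 1] = (2+4+5+11)/4 = 11/2.
E[X | machine 2] = (1+2+5+13)/4 = 21/4.
E[X | machine 3] = (4+5)/2 = 9/2.
By the law of total expectation,
E[X] = (5/7)·(11/2) + (1/7)·(21/4) + (1/7)·(9/2) = 149/28.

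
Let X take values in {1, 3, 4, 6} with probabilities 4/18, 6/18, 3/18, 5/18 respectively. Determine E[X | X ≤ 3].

11/5

P(X ≤ 3) = 5/9.
Σ over the event: 1·2/9 + 3·1/3 = 11/9.
E[X | X ≤ 3] = (11/9) / (5/9) = 11/5.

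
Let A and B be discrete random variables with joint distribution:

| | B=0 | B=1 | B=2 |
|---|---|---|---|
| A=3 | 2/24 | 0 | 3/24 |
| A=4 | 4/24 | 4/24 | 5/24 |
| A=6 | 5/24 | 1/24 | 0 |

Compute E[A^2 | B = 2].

107/8

P(B = 2) = 1/3.
Σ A^2·P over the event = 9·(3/24) + 16·(5/24) = 107/24.
E[A^2 | B = 2] = (107/24) / (1/3) = 107/8.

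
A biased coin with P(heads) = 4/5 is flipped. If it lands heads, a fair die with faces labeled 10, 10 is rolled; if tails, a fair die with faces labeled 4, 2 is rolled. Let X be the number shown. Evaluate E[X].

E[X | heads] = (10+10)/2 = 10.
E[X | tails] = (4+2)/2 = 3.
E[X] = (4/5)·(10) + (1/5)·(3) = 43/5.

43/5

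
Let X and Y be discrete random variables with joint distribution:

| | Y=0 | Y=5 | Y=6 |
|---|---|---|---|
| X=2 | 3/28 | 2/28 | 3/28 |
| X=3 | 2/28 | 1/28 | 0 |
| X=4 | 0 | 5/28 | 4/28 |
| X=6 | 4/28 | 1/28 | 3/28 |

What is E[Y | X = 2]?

P(X = 2) = 2/7.
Σ Y·P over the event = 0·(3/28) + 5·(2/28) + 6·(3/28) = 1.
E[Y | X = 2] = (1) / (2/7) = 7/2.

7/2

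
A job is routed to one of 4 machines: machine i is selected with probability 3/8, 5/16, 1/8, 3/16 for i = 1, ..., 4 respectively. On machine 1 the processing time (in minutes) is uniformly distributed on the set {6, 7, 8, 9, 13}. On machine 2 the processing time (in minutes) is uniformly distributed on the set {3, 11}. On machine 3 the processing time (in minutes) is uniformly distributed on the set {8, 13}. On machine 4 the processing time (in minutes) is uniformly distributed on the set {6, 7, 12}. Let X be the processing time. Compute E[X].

663/80

E[X | machine 1] = (6+7+8+9+13)/5 = 43/5.
E[X | machine 2] = (3+11)/2 = 7.
E[X | machine 3] = (8+13)/2 = 21/2.
E[X | machine 4] = (6+7+12)/3 = 25/3.
E[X] = (3/8)·(43/5) + (5/16)·(7) + (1/8)·(21/2) + (3/16)·(25/3) = 663/80.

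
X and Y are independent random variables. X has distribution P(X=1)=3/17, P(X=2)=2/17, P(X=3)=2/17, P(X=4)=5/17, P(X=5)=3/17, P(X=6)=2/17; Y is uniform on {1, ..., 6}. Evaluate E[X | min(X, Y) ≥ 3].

53/12

P(min(X, Y) ≥ 3) = 8/17.
Summing X·P(x,y) over outcomes with min(X, Y) ≥ 3 gives 106/51.
E[X | min(X, Y) ≥ 3] = (106/51) / (8/17) = 53/12.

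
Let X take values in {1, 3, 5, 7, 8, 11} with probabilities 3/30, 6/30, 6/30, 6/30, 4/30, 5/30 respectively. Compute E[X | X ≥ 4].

53/7

P(X ≥ 4) = 7/10.
Σ over the event: 5·1/5 + 7·1/5 + 8·2/15 + 11·1/6 = 53/10.
E[X | X ≥ 4] = (53/10) / (7/10) = 53/7.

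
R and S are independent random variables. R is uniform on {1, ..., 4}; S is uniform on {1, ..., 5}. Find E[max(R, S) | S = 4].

4

Outcomes with S = 4: (1,4), (2,4), (3,4), (4,4), each with probability 1/20.
E[max(R, S) | S = 4] = (4 + 4 + 4 + 4) / 4 = 4.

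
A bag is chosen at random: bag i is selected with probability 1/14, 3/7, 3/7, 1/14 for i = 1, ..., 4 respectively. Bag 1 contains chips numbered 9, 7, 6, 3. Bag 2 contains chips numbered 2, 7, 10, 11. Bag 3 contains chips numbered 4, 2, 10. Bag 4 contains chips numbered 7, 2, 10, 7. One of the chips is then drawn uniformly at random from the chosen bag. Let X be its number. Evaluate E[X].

359/56

E[X | bag 1] = (9+7+6+3)/4 = 25/4.
E[X | bag 2] = (2+7+10+11)/4 = 15/2.
E[X | bag 3] = (4+2+10)/3 = 16/3.
E[X | bag 4] = (7+2+10+7)/4 = 13/2.
E[X] = (1/14)·(25/4) + (3/7)·(15/2) + (3/7)·(16/3) + (1/14)·(13/2) = 359/56.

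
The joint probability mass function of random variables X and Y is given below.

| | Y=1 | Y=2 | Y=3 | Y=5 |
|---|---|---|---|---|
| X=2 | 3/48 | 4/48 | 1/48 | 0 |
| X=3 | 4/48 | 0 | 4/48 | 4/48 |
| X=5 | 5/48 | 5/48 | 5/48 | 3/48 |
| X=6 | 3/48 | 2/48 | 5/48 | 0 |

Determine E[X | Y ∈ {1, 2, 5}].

P(Y ∈ {1, 2, 5}) = 11/16.
Summing X·P(X=x,Y=y) over the conditioning event gives 133/48.
E[X | Y ∈ {1, 2, 5}] = (133/48) / (11/16) = 133/33.

133/33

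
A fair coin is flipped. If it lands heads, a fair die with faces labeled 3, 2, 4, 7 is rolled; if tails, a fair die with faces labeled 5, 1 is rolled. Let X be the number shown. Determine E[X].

7/2

E[X | heads] = (3+2+4+7)/4 = 4.
E[X | tails] = (5+1)/2 = 3.
E[X] = (1/2)·(4) + (1/2)·(3) = 7/2.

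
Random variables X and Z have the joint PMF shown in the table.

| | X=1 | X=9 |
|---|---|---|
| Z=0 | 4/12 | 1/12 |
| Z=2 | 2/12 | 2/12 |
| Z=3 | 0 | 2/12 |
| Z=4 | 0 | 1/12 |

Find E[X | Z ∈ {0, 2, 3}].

P(Z ∈ {0, 2, 3}) = 11/12.
Σ X·P over the event = 1·(4/12) + 1·(2/12) + 9·(1/12) + 9·(2/12) + 9·(2/12) = 17/4.
E[X | Z ∈ {0, 2, 3}] = (17/4) / (11/12) = 51/11.

51/11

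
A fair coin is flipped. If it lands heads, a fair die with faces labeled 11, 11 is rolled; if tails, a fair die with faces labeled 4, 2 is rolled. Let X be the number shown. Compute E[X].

7

E[X | heads] = (11+11)/2 = 11.
E[X | tails] = (4+2)/2 = 3.
E[X] = (1/2)·(11) + (1/2)·(3) = 7.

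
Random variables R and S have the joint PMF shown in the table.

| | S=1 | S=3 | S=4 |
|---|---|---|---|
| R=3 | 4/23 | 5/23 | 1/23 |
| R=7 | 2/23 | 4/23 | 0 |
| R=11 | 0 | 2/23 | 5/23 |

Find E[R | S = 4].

29/3

P(S = 4) = 6/23.
Σ R·P over the event = 3·(1/23) + 11·(5/23) = 58/23.
E[R | S = 4] = (58/23) / (6/23) = 29/3.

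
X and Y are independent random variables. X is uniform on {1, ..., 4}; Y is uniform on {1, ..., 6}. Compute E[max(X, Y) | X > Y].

P(X > Y) = 1/4.
Summing max(X,Y)·P(x,y) over outcomes with X > Y gives 5/6.
E[max(X, Y) | X > Y] = (5/6) / (1/4) = 10/3.

10/3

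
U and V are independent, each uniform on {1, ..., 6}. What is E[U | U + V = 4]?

2

Outcomes with U + V = 4: (1,3), (2,2), (3,1), each with probability 1/36.
E[U | U + V = 4] = (1 + 2 + 3) / 3 = 2.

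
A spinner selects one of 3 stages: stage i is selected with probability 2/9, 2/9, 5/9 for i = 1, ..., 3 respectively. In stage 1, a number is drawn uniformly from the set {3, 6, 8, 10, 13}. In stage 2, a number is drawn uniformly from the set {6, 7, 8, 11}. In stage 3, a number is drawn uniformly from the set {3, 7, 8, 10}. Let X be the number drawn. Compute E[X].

E[X | stage 1] = (3+6+8+10+13)/5 = 8.
E[X | stage 2] = (6+7+8+11)/4 = 8.
E[X | stage 3] = (3+7+8+10)/4 = 7.
By the law of total expectation,
E[X] = (2/9)·(8) + (2/9)·(8) + (5/9)·(7) = 67/9.

67/9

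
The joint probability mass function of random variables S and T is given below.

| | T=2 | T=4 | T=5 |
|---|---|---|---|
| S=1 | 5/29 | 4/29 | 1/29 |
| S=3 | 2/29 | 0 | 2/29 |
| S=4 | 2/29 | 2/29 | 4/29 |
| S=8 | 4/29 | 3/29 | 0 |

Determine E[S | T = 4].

P(T = 4) = 9/29.
Σ S·P over the event = 1·(4/29) + 4·(2/29) + 8·(3/29) = 36/29.
E[S | T = 4] = (36/29) / (9/29) = 4.

4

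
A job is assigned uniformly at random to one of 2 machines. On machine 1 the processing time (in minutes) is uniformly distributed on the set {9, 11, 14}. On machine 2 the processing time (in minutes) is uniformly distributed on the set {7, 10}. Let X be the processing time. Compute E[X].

E[X | machine 1] = (9+11+14)/3 = 34/3.
E[X | machine 2] = (7+10)/2 = 17/2.
By the law of total expectation,
E[X] = (1/2)·(34/3) + (1/2)·(17/2) = 119/12.

119/12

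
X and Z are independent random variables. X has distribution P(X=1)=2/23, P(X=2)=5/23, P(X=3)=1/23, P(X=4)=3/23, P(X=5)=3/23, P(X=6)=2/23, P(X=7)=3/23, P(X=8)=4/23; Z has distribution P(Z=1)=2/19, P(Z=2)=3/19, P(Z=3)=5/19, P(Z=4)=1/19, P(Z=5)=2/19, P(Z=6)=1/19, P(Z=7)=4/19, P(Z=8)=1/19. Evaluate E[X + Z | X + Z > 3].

P(X + Z > 3) = 417/437.
Summing (X+Z)·P(x,y) over outcomes with X + Z > 3 gives 3794/437.
E[X + Z | X + Z > 3] = (3794/437) / (417/437) = 3794/417.

3794/417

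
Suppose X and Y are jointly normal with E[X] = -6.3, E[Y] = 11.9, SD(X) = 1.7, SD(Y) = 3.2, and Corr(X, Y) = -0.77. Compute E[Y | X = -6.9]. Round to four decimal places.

12.7696

E[Y | X=x] = μ_Y + ρ(σ_Y/σ_X)(x − μ_X) for jointly normal variables.
E[Y | X=-6.9] = 11.9 + (-0.77)·(3.2/1.7)·(-6.9 − (-6.3)) = 11.9 + (-1.4494)·(-0.6) = 12.7696.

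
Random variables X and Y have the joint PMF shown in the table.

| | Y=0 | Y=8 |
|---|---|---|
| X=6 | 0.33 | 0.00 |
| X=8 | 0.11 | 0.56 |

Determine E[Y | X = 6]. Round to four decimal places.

P(X = 6) = 0.33.
Σ Y·P over the event = 0·(0.33) = 0.00.
E[Y | X = 6] = (0.00) / (0.33) = 0.0000.

0.0000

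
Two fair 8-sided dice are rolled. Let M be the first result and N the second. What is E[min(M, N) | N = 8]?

Outcomes with N = 8: (1,8), (2,8), (3,8), (4,8), (5,8), (6,8), (7,8), (8,8), each with probability 1/64.
E[min(M, N) | N = 8] = (1 + 2 + 3 + 4 + 5 + 6 + 7 + 8) / 8 = 9/2.

9/2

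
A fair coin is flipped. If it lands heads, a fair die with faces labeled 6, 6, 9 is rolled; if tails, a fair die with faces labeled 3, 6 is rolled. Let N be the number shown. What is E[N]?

E[N | heads] = (6+6+9)/3 = 7.
E[N | tails] = (3+6)/2 = 9/2.
E[N] = (1/2)·(7) + (1/2)·(9/2) = 23/4.

23/4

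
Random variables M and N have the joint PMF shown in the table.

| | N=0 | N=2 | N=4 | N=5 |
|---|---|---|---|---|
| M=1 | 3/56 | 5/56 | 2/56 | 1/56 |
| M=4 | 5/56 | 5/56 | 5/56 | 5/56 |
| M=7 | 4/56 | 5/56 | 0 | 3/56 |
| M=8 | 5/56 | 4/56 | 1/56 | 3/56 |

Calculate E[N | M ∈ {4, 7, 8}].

P(M ∈ {4, 7, 8}) = 45/56.
Summing N·P(M=x,N=y) over the conditioning event gives 107/56.
E[N | M ∈ {4, 7, 8}] = (107/56) / (45/56) = 107/45.

107/45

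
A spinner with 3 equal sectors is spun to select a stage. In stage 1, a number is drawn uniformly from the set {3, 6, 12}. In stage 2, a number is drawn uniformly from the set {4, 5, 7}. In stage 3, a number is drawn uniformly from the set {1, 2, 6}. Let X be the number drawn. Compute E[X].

46/9

E[X | stage 1] = (3+6+12)/3 = 7.
E[X | stage 2] = (4+5+7)/3 = 16/3.
E[X | stage 3] = (1+2+6)/3 = 3.
E[X] = (1/3)·(7) + (1/3)·(16/3) + (1/3)·(3) = 46/9.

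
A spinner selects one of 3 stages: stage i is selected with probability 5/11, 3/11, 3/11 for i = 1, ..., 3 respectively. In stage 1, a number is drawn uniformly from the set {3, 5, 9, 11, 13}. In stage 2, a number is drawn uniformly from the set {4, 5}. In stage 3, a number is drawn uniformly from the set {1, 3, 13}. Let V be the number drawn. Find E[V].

13/2

E[V | stage 1] = (3+5+9+11+13)/5 = 41/5.
E[V | stage 2] = (4+5)/2 = 9/2.
E[V | stage 3] = (1+3+13)/3 = 17/3.
By the law of total expectation,
E[V] = (5/11)·(41/5) + (3/11)·(9/2) + (3/11)·(17/3) = 13/2.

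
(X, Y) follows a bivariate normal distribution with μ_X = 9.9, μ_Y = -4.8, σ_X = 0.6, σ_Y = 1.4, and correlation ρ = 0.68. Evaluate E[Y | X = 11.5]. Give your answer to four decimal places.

The regression of Y on X has slope ρ·σ_Y/σ_X and passes through (μ_X, μ_Y).
E[Y | X=11.5] = -4.8 + (0.68)·(1.4/0.6)·(11.5 − (9.9)) = -4.8 + (1.5867)·(1.6) = -2.2613.

-2.2613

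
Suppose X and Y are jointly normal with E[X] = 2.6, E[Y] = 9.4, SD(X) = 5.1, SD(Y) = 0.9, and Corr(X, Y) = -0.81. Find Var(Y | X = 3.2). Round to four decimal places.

0.2786

Var(Y | X=x) = (1 − ρ²)·σ_Y².
Var(Y | X=3.2) = (0.9)²·(1 − (-0.81)²) = 0.81·0.3439 = 0.2786.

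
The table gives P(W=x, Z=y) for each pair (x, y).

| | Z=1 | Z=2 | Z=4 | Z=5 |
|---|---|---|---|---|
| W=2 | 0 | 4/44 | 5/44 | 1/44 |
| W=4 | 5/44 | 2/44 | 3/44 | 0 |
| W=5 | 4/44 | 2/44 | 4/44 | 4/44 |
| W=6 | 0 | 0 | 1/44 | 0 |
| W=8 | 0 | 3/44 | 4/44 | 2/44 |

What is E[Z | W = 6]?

4

P(W = 6) = 1/44.
Σ Z·P over the event = 4·(1/44) = 1/11.
E[Z | W = 6] = (1/11) / (1/44) = 4.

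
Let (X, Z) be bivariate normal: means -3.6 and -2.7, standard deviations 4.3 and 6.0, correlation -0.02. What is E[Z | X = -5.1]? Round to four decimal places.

-2.6581

For a bivariate normal, E[Z | X=x] = μ_Z + ρ·(σ_Z/σ_X)·(x − μ_X).
E[Z | X=-5.1] = -2.7 + (-0.02)·(6.0/4.3)·(-5.1 − (-3.6)) = -2.7 + (-0.027907)·(-1.5) = -2.6581.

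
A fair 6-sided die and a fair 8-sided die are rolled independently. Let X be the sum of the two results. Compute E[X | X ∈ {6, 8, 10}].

8

P(X ∈ {6, 8, 10}) = 1/3.
Σ over the event: 6·5/48 + 8·1/8 + 10·5/48 = 8/3.
E[X | X ∈ {6, 8, 10}] = (8/3) / (1/3) = 8.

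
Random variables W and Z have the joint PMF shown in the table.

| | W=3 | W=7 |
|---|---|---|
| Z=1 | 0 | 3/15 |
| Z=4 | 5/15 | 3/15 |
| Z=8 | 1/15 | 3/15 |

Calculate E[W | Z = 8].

6

P(Z = 8) = 4/15.
Σ W·P over the event = 3·(1/15) + 7·(3/15) = 8/5.
E[W | Z = 8] = (8/5) / (4/15) = 6.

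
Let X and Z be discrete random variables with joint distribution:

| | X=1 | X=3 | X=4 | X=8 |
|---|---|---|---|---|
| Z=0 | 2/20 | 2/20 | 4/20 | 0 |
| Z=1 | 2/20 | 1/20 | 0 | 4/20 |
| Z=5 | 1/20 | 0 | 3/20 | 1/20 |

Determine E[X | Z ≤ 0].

3

P(Z ≤ 0) = 2/5.
Summing X·P(X=x,Z=y) over the conditioning event gives 6/5.
E[X | Z ≤ 0] = (6/5) / (2/5) = 3.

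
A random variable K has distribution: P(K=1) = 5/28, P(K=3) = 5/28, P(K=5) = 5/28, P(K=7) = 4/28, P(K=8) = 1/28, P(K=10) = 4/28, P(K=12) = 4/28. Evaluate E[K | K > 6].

P(K > 6) = 13/28.
Σ over the event: 7·1/7 + 8·1/28 + 10·1/7 + 12·1/7 = 31/7.
E[K | K > 6] = (31/7) / (13/28) = 124/13.

124/13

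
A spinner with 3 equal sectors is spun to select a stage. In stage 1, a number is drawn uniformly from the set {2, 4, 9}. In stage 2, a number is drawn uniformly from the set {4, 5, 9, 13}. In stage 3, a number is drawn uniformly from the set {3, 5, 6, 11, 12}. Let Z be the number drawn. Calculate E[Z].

403/60

E[Z | stage 1] = (2+4+9)/3 = 5.
E[Z | stage 2] = (4+5+9+13)/4 = 31/4.
E[Z | stage 3] = (3+5+6+11+12)/5 = 37/5.
E[Z] = (1/3)·(5) + (1/3)·(31/4) + (1/3)·(37/5) = 403/60.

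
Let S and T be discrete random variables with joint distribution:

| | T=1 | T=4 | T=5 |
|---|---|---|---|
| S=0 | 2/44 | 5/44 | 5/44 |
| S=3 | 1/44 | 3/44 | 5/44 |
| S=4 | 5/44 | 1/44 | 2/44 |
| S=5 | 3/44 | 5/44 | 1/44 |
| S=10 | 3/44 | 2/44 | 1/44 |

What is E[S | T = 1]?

34/7

P(T = 1) = 7/22.
Σ S·P over the event = 0·(2/44) + 3·(1/44) + 4·(5/44) + 5·(3/44) + 10·(3/44) = 17/11.
E[S | T = 1] = (17/11) / (7/22) = 34/7.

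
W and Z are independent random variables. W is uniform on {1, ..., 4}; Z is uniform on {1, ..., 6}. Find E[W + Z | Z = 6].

Outcomes with Z = 6: (1,6), (2,6), (3,6), (4,6), each with probability 1/24.
E[W + Z | Z = 6] = (7 + 8 + 9 + 10) / 4 = 17/2.

17/2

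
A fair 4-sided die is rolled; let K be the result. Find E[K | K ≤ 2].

Given K ≤ 2, K is equally likely to be any of {1, 2}.
E[K | K ≤ 2] = (1 + 2) / 2 = 3/2.

3/2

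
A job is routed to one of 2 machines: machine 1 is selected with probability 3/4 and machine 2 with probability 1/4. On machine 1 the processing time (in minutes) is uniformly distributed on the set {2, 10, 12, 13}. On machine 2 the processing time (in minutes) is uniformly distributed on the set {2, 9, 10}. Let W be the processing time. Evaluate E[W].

139/16

E[W | machine 1] = (2+10+12+13)/4 = 37/4.
E[W | machine 2] = (2+9+10)/3 = 7.
E[W] = (3/4)·(37/4) + (1/4)·(7) = 139/16.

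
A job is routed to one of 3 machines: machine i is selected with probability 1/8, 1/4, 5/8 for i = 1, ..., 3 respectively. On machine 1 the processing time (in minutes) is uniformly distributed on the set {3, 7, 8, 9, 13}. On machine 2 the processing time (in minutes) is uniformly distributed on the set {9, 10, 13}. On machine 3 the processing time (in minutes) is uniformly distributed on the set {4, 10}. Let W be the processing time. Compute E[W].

E[W | machine 1] = (3+7+8+9+13)/5 = 8.
E[W | machine 2] = (9+10+13)/3 = 32/3.
E[W | machine 3] = (4+10)/2 = 7.
E[W] = (1/8)·(8) + (1/4)·(32/3) + (5/8)·(7) = 193/24.

193/24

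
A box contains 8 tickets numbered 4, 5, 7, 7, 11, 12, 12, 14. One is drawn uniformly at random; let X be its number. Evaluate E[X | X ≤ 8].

P(X ≤ 8) = 1/2.
Σ over the event: 4·1/8 + 5·1/8 + 7·1/4 = 23/8.
E[X | X ≤ 8] = (23/8) / (1/2) = 23/4.

23/4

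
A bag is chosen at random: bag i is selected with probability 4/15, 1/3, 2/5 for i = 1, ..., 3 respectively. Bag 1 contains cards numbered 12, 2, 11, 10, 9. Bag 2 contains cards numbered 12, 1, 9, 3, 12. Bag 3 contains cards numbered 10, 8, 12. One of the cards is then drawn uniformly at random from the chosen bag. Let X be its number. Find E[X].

661/75

E[X | bag 1] = (12+2+11+10+9)/5 = 44/5.
E[X | bag 2] = (12+1+9+3+12)/5 = 37/5.
E[X | bag 3] = (10+8+12)/3 = 10.
By the law of total expectation,
E[X] = (4/15)·(44/5) + (1/3)·(37/5) + (2/5)·(10) = 661/75.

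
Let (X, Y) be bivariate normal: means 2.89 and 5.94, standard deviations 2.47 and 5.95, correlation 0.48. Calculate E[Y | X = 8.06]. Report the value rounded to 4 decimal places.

11.9179

E[Y | X=x] = μ_Y + ρ(σ_Y/σ_X)(x − μ_X) for jointly normal variables.
E[Y | X=8.06] = 5.94 + (0.48)·(5.95/2.47)·(8.06 − (2.89)) = 5.94 + (1.156275)·(5.17) = 11.9179.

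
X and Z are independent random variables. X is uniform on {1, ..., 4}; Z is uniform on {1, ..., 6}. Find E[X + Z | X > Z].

5

Outcomes with X > Z: (2,1), (3,1), (3,2), (4,1), (4,2), (4,3), each with probability 1/24.
E[X + Z | X > Z] = (3 + 4 + 5 + 5 + 6 + 7) / 6 = 5.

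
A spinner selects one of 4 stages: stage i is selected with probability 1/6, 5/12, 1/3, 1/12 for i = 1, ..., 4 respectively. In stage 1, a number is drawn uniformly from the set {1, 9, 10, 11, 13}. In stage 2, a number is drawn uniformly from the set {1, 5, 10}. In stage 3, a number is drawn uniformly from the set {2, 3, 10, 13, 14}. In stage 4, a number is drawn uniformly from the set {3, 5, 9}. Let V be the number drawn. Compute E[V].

E[V | stage 1] = (1+9+10+11+13)/5 = 44/5.
E[V | stage 2] = (1+5+10)/3 = 16/3.
E[V | stage 3] = (2+3+10+13+14)/5 = 42/5.
E[V | stage 4] = (3+5+9)/3 = 17/3.
By the law of total expectation,
E[V] = (1/6)·(44/5) + (5/12)·(16/3) + (1/3)·(42/5) + (1/12)·(17/3) = 1253/180.

1253/180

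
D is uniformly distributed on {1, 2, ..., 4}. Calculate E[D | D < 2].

1

Given D < 2, D is equally likely to be any of {1}.
E[D | D < 2] = (1) / 1 = 1.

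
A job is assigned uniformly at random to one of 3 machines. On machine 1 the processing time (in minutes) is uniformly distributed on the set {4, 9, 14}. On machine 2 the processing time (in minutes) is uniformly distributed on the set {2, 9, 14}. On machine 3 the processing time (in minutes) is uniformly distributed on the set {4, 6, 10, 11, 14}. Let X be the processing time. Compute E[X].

79/9

E[X | machine 1] = (4+9+14)/3 = 9.
E[X | machine 2] = (2+9+14)/3 = 25/3.
E[X | machine 3] = (4+6+10+11+14)/5 = 9.
E[X] = (1/3)·(9) + (1/3)·(25/3) + (1/3)·(9) = 79/9.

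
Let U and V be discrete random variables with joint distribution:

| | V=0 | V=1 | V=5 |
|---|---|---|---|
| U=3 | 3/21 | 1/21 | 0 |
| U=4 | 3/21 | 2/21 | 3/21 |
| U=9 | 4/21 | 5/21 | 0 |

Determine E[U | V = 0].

57/10

P(V = 0) = 10/21.
Summing U·P(U=x,V=y) over the conditioning event gives 19/7.
E[U | V = 0] = (19/7) / (10/21) = 57/10.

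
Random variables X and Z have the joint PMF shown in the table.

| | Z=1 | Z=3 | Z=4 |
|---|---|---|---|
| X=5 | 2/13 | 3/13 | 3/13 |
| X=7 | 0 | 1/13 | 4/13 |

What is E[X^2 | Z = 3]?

31

P(Z = 3) = 4/13.
Σ X^2·P over the event = 25·(3/13) + 49·(1/13) = 124/13.
E[X^2 | Z = 3] = (124/13) / (4/13) = 31.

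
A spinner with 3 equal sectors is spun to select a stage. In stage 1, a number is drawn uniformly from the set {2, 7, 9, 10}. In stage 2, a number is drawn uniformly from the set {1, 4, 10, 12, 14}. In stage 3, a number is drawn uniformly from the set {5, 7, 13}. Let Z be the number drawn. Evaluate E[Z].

353/45

E[Z | stage 1] = (2+7+9+10)/4 = 7.
E[Z | stage 2] = (1+4+10+12+14)/5 = 41/5.
E[Z | stage 3] = (5+7+13)/3 = 25/3.
E[Z] = (1/3)·(7) + (1/3)·(41/5) + (1/3)·(25/3) = 353/45.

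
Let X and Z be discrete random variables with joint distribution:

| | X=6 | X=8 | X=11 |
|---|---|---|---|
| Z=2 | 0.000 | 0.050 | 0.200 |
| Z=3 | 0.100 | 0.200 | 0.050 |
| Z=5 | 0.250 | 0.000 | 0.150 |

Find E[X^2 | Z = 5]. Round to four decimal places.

P(Z = 5) = 0.400.
Σ X^2·P over the event = 36·(0.250) + 121·(0.150) = 27.150.
E[X^2 | Z = 5] = (27.150) / (0.400) = 67.8750.

67.8750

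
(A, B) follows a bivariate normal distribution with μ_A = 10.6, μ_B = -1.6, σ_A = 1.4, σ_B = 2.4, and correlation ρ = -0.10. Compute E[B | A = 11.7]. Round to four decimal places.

The regression of B on A has slope ρ·σ_B/σ_A and passes through (μ_A, μ_B).
E[B | A=11.7] = -1.6 + (-0.10)·(2.4/1.4)·(11.7 − (10.6)) = -1.6 + (-0.17143)·(1.1) = -1.7886.

-1.7886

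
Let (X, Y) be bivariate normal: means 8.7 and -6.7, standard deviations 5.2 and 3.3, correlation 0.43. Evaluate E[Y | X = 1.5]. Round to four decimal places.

The regression of Y on X has slope ρ·σ_Y/σ_X and passes through (μ_X, μ_Y).
E[Y | X=1.5] = -6.7 + (0.43)·(3.3/5.2)·(1.5 − (8.7)) = -6.7 + (0.272885)·(-7.2) = -8.6648.

-8.6648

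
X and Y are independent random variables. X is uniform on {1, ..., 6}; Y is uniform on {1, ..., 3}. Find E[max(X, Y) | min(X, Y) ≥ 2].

Outcomes with min(X, Y) ≥ 2: (2,2), (2,3), (3,2), (3,3), (4,2), (4,3), (5,2), (5,3), (6,2), (6,3), each with probability 1/18.
E[max(X, Y) | min(X, Y) ≥ 2] = (2 + 3 + 3 + 3 + 4 + 4 + 5 + 5 + 6 + 6) / 10 = 41/10.

41/10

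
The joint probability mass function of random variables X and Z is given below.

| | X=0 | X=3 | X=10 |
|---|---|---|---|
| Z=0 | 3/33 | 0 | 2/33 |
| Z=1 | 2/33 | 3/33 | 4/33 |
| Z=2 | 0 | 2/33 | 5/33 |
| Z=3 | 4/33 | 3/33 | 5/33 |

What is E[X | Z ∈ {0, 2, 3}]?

45/8

P(Z ∈ {0, 2, 3}) = 8/11.
Σ X·P over the event = 0·(3/33) + 0·(4/33) + 3·(2/33) + 3·(3/33) + 10·(2/33) + 10·(5/33) + 10·(5/33) = 45/11.
E[X | Z ∈ {0, 2, 3}] = (45/11) / (8/11) = 45/8.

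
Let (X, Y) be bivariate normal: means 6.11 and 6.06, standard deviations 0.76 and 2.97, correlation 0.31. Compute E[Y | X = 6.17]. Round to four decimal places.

E[Y | X=x] = μ_Y + ρ(σ_Y/σ_X)(x − μ_X) for jointly normal variables.
E[Y | X=6.17] = 6.06 + (0.31)·(2.97/0.76)·(6.17 − (6.11)) = 6.06 + (1.2114)·(0.06) = 6.1327.

6.1327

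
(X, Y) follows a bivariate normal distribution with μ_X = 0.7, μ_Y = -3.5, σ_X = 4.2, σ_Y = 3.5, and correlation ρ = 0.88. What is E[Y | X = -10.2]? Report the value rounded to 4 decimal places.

-11.4933

E[Y | X=x] = μ_Y + ρ(σ_Y/σ_X)(x − μ_X) for jointly normal variables.
E[Y | X=-10.2] = -3.5 + (0.88)·(3.5/4.2)·(-10.2 − (0.7)) = -3.5 + (0.73333)·(-10.9) = -11.4933.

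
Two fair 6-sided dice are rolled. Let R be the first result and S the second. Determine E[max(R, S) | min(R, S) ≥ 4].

49/9

Outcomes with min(R, S) ≥ 4: (4,4), (4,5), (4,6), (5,4), (5,5), (5,6), (6,4), (6,5), (6,6), each with probability 1/36.
E[max(R, S) | min(R, S) ≥ 4] = (4 + 5 + 6 + 5 + 5 + 6 + 6 + 6 + 6) / 9 = 49/9.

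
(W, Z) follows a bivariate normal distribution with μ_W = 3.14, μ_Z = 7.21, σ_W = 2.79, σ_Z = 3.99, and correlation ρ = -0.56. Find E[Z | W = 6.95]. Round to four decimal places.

For a bivariate normal, E[Z | W=x] = μ_Z + ρ·(σ_Z/σ_W)·(x − μ_W).
E[Z | W=6.95] = 7.21 + (-0.56)·(3.99/2.79)·(6.95 − (3.14)) = 7.21 + (-0.80086)·(3.81) = 4.1587.

4.1587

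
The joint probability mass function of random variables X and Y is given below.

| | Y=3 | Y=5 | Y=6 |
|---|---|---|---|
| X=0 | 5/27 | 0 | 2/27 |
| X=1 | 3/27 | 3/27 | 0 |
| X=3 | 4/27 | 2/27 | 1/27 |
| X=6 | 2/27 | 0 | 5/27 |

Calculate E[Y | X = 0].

P(X = 0) = 7/27.
Σ Y·P over the event = 3·(5/27) + 6·(2/27) = 1.
E[Y | X = 0] = (1) / (7/27) = 27/7.

27/7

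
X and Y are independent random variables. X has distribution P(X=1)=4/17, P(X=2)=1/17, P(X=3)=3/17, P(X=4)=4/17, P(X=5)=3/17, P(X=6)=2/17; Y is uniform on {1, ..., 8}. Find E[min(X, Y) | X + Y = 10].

50/13

P(X + Y = 10) = 13/136.
Summing min(X,Y)·P(x,y) over outcomes with X + Y = 10 gives 25/68.
E[min(X, Y) | X + Y = 10] = (25/68) / (13/136) = 50/13.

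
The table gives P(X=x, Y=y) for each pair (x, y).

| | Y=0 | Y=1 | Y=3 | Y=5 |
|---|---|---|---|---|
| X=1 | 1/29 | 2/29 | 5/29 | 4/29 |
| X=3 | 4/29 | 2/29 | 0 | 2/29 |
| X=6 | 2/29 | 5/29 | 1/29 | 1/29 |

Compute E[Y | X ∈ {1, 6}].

P(X ∈ {1, 6}) = 21/29.
Σ Y·P over the event = 0·(1/29) + 1·(2/29) + 3·(5/29) + 5·(4/29) + 0·(2/29) + 1·(5/29) + 3·(1/29) + 5·(1/29) = 50/29.
E[Y | X ∈ {1, 6}] = (50/29) / (21/29) = 50/21.

50/21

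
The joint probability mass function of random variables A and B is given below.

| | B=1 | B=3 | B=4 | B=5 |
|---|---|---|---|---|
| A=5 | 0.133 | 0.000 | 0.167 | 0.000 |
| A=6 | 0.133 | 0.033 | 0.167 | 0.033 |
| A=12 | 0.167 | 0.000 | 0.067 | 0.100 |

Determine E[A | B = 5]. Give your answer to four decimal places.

10.5113

P(B = 5) = 0.133.
Σ A·P over the event = 6·(0.033) + 12·(0.100) = 1.398.
E[A | B = 5] = (1.398) / (0.133) = 10.5113.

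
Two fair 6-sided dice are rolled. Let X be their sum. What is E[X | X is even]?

P(X is even) = 1/2.
Σ over the event: 2·1/36 + 4·1/12 + 6·5/36 + 8·5/36 + 10·1/12 + 12·1/36 = 7/2.
E[X | X is even] = (7/2) / (1/2) = 7.

7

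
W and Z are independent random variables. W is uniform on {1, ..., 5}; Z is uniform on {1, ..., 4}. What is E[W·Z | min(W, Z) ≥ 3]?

14

Outcomes with min(W, Z) ≥ 3: (3,3), (3,4), (4,3), (4,4), (5,3), (5,4), each with probability 1/20.
E[W·Z | min(W, Z) ≥ 3] = (9 + 12 + 12 + 16 + 15 + 20) / 6 = 14.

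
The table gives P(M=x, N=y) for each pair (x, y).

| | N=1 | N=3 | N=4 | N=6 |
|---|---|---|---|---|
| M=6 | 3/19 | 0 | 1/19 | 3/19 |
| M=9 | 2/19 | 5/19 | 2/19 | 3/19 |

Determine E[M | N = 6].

15/2

P(N = 6) = 6/19.
Σ M·P over the event = 6·(3/19) + 9·(3/19) = 45/19.
E[M | N = 6] = (45/19) / (6/19) = 15/2.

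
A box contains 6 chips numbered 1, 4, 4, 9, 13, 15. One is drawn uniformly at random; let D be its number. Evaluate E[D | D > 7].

P(D > 7) = 1/2.
Σ over the event: 9·1/6 + 13·1/6 + 15·1/6 = 37/6.
E[D | D > 7] = (37/6) / (1/2) = 37/3.

37/3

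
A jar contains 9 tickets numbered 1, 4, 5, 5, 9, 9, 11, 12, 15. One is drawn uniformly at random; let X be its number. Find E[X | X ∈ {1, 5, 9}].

P(X ∈ {1, 5, 9}) = 5/9.
Σ over the event: 1·1/9 + 5·2/9 + 9·2/9 = 29/9.
E[X | X ∈ {1, 5, 9}] = (29/9) / (5/9) = 29/5.

29/5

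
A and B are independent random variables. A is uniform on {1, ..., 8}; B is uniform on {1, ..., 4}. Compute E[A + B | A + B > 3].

P(A + B > 3) = 29/32.
Summing (A+B)·P(x,y) over outcomes with A + B > 3 gives 27/4.
E[A + B | A + B > 3] = (27/4) / (29/32) = 216/29.

216/29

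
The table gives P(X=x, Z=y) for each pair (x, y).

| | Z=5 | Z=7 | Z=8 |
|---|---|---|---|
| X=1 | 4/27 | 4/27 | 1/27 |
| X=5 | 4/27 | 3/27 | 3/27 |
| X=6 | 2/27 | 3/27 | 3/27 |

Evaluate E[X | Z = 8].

34/7

P(Z = 8) = 7/27.
Σ X·P over the event = 1·(1/27) + 5·(3/27) + 6·(3/27) = 34/27.
E[X | Z = 8] = (34/27) / (7/27) = 34/7.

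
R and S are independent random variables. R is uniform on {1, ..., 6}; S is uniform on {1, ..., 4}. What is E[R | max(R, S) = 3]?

Outcomes with max(R, S) = 3: (1,3), (2,3), (3,1), (3,2), (3,3), each with probability 1/24.
E[R | max(R, S) = 3] = (1 + 2 + 3 + 3 + 3) / 5 = 12/5.

12/5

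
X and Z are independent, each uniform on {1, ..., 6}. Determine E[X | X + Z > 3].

P(X + Z > 3) = 11/12.
Summing X·P(x,y) over outcomes with X + Z > 3 gives 61/18.
E[X | X + Z > 3] = (61/18) / (11/12) = 122/33.

122/33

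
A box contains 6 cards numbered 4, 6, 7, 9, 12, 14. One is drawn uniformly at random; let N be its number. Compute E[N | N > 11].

P(N > 11) = 1/3.
Σ over the event: 12·1/6 + 14·1/6 = 13/3.
E[N | N > 11] = (13/3) / (1/3) = 13.

13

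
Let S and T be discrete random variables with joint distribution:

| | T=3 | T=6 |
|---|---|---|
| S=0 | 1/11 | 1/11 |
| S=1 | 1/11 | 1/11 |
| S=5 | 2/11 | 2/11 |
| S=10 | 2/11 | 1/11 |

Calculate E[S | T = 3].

31/6

P(T = 3) = 6/11.
Σ S·P over the event = 0·(1/11) + 1·(1/11) + 5·(2/11) + 10·(2/11) = 31/11.
E[S | T = 3] = (31/11) / (6/11) = 31/6.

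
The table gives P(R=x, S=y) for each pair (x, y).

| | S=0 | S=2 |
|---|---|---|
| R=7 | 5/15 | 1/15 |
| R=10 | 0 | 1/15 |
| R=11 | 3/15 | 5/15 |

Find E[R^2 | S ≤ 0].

76

P(S ≤ 0) = 8/15.
Σ R^2·P over the event = 49·(5/15) + 121·(3/15) = 608/15.
E[R^2 | S ≤ 0] = (608/15) / (8/15) = 76.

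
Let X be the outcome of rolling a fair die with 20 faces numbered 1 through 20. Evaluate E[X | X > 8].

29/2

Given X > 8, X is equally likely to be any of {9, 10, 11, 12, 13, 14, 15, 16, 17, 18, 19, 20}.
E[X | X > 8] = (9 + 10 + 11 + 12 + 13 + 14 + 15 + 16 + 17 + 18 + 19 + 20) / 12 = 29/2.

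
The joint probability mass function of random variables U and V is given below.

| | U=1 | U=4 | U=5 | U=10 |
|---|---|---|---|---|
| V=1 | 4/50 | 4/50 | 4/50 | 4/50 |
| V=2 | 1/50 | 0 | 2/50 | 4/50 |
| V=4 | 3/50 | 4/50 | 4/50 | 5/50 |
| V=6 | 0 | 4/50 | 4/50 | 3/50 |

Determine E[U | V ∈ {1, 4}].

169/32

P(V ∈ {1, 4}) = 16/25.
Σ U·P over the event = 1·(4/50) + 1·(3/50) + 4·(4/50) + 4·(4/50) + 5·(4/50) + 5·(4/50) + 10·(4/50) + 10·(5/50) = 169/50.
E[U | V ∈ {1, 4}] = (169/50) / (16/25) = 169/32.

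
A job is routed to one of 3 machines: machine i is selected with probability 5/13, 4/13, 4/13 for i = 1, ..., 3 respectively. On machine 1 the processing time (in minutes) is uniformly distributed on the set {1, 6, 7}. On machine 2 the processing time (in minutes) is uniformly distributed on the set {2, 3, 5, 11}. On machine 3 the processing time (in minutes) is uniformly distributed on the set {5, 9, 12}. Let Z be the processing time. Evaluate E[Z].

E[Z | machine 1] = (1+6+7)/3 = 14/3.
E[Z | machine 2] = (2+3+5+11)/4 = 21/4.
E[Z | machine 3] = (5+9+12)/3 = 26/3.
E[Z] = (5/13)·(14/3) + (4/13)·(21/4) + (4/13)·(26/3) = 79/13.

79/13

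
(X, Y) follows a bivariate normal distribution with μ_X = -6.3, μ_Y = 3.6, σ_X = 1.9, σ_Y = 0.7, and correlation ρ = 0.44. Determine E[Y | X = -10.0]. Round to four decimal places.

3.0002

For a bivariate normal, E[Y | X=x] = μ_Y + ρ·(σ_Y/σ_X)·(x − μ_X).
E[Y | X=-10.0] = 3.6 + (0.44)·(0.7/1.9)·(-10.0 − (-6.3)) = 3.6 + (0.16211)·(-3.7) = 3.0002.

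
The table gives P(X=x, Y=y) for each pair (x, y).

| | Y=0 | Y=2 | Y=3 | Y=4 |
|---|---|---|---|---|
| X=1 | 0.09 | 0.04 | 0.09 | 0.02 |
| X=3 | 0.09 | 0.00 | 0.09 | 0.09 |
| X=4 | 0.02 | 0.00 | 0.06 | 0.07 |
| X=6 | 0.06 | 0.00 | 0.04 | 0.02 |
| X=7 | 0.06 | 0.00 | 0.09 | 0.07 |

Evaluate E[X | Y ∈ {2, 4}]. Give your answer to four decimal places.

P(Y ∈ {2, 4}) = 0.31.
Σ X·P over the event = 1·(0.04) + 1·(0.02) + 3·(0.09) + 4·(0.07) + 6·(0.02) + 7·(0.07) = 1.22.
E[X | Y ∈ {2, 4}] = (1.22) / (0.31) = 3.9355.

3.9355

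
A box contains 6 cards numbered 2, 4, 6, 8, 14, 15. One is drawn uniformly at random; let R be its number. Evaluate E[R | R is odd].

15

P(R is odd) = 1/6.
Σ over the event: 15·1/6 = 5/2.
E[R | R is odd] = (5/2) / (1/6) = 15.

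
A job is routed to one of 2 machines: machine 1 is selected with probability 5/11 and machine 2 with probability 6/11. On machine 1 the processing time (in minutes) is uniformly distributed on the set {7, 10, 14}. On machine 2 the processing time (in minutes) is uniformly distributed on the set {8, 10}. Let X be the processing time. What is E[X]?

E[X | machine 1] = (7+10+14)/3 = 31/3.
E[X | machine 2] = (8+10)/2 = 9.
E[X] = (5/11)·(31/3) + (6/11)·(9) = 317/33.

317/33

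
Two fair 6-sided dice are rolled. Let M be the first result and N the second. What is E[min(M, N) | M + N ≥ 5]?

14/5

P(M + N ≥ 5) = 5/6.
Summing min(M,N)·P(x,y) over outcomes with M + N ≥ 5 gives 7/3.
E[min(M, N) | M + N ≥ 5] = (7/3) / (5/6) = 14/5.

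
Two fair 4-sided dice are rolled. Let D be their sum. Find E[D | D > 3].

72/13

P(D > 3) = 13/16.
Σ over the event: 4·3/16 + 5·1/4 + 6·3/16 + 7·1/8 + 8·1/16 = 9/2.
E[D | D > 3] = (9/2) / (13/16) = 72/13.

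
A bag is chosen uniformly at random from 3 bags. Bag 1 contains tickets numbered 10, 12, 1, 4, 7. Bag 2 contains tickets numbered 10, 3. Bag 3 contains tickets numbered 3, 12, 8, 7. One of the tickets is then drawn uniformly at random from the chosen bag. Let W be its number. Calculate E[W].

104/15

E[W | bag 1] = (10+12+1+4+7)/5 = 34/5.
E[W | bag 2] = (10+3)/2 = 13/2.
E[W | bag 3] = (3+12+8+7)/4 = 15/2.
E[W] = (1/3)·(34/5) + (1/3)·(13/2) + (1/3)·(15/2) = 104/15.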